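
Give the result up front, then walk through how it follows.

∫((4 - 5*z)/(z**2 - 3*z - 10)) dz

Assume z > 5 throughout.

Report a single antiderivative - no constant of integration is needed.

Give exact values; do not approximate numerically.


The answer is -3*log(z - 5) - 2*log(z + 2).
Step 1. Decompose ∫((4 - 5*z)/(z**2 - 3*z - 10)) dz by partial fractions, (4 - 5*z)/(z**2 - 3*z - 10) = -2/(z + 2) - 3/(z - 5): now ∫(-3/(z - 5)) dz + ∫(-2/(z + 2)) dz.
Step 2. Evaluate the standard form [assuming z > 5]: now -3*log(z - 5) + ∫(-2/(z + 2)) dz.
Step 3. Evaluate the standard form [assuming z > -2]: now -3*log(z - 5) - 2*log(z + 2).
Answer: -3*log(z - 5) - 2*log(z + 2).


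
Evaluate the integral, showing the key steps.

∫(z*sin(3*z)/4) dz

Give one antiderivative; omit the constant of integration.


Step 1. Integrate ∫(z*sin(3*z)/4) dz by parts with u = z, dv = (sin(3*z)/4) dz, so v = -cos(3*z)/12: now -z*cos(3*z)/12 + ∫(cos(3*z)/12) dz.
Step 2. Evaluate the standard form: now -z*cos(3*z)/12 + sin(3*z)/36.
Answer: -z*cos(3*z)/12 + sin(3*z)/36.


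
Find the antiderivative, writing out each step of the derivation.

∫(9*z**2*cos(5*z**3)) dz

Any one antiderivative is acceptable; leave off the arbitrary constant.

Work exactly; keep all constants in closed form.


Step 1. Substitute u = z**3, turning ∫(9*z**2*cos(5*z**3)) dz into ∫(3*cos(5*u)) du: now ∫(3*cos(5*u)) du.
Step 2. Evaluate the standard form: now 3*sin(5*u)/5.
Step 3. Substitute back u = z**3: now 3*sin(5*z**3)/5.
Answer: 3*sin(5*z**3)/5.


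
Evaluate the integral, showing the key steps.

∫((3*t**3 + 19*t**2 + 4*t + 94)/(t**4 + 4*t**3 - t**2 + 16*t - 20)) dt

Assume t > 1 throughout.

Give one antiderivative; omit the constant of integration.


Step 1. Decompose ∫((3*t**3 + 19*t**2 + 4*t + 94)/(t**4 + 4*t**3 - t**2 + 16*t - 20)) dt by partial fractions, (3*t**3 + 19*t**2 + 4*t + 94)/(t**4 + 4*t**3 - t**2 + 16*t - 20) = -2/(t**2 + 4) - 1/(t + 5) + 4/(t - 1): now ∫(4/(t - 1)) dt + ∫(-1/(t + 5)) dt + ∫(-2/(t**2 + 4)) dt.
Step 2. Evaluate the standard form [assuming t > -5]: now -log(t + 5) + ∫(4/(t - 1)) dt + ∫(-2/(t**2 + 4)) dt.
Step 3. Evaluate the standard form [assuming t > 1]: now 4*log(t - 1) - log(t + 5) + ∫(-2/(t**2 + 4)) dt.
Step 4. Evaluate the standard form: now 4*log(t - 1) - log(t + 5) - atan(t/2).
Answer: 4*log(t - 1) - log(t + 5) - atan(t/2).


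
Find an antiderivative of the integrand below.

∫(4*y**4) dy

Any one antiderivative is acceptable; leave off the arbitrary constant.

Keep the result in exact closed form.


Answer: 4*y**5/5.


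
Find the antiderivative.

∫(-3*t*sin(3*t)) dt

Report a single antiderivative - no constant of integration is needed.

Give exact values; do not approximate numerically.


Answer: t*cos(3*t) - sin(3*t)/3.


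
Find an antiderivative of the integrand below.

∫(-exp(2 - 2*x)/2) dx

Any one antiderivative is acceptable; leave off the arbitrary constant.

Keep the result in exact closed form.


Answer: exp(2 - 2*x)/4.


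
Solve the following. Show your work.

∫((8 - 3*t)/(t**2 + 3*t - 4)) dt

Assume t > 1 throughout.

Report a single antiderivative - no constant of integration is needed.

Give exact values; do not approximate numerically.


Step 1. Decompose ∫((8 - 3*t)/(t**2 + 3*t - 4)) dt by partial fractions, (8 - 3*t)/(t**2 + 3*t - 4) = -4/(t + 4) + 1/(t - 1): now ∫(1/(t - 1)) dt + ∫(-4/(t + 4)) dt.
Step 2. Evaluate the standard form [assuming t > 1]: now log(t - 1) + ∫(-4/(t + 4)) dt.
Step 3. Evaluate the standard form [assuming t > -4]: now log(t - 1) - 4*log(t + 4).
Answer: log(t - 1) - 4*log(t + 4).


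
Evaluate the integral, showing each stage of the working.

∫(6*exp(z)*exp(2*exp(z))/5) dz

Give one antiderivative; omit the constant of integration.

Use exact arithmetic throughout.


Step 1. Substitute u = exp(z), turning ∫(6*exp(z)*exp(2*exp(z))/5) dz into ∫(6*exp(2*u)/5) du: now ∫(6*exp(2*u)/5) du.
Step 2. Evaluate the standard form: now 3*exp(2*u)/5.
Step 3. Substitute back u = exp(z): now 3*exp(2*exp(z))/5.
Answer: 3*exp(2*exp(z))/5.


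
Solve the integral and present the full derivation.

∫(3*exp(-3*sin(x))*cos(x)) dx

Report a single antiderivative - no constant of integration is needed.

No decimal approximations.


Step 1. Substitute u = sin(x), turning ∫(3*exp(-3*sin(x))*cos(x)) dx into ∫(3*exp(-3*u)) du: now ∫(3*exp(-3*u)) du.
Step 2. Evaluate the standard form: now -exp(-3*u).
Step 3. Substitute back u = sin(x): now -exp(-3*sin(x)).
Answer: -exp(-3*sin(x)).


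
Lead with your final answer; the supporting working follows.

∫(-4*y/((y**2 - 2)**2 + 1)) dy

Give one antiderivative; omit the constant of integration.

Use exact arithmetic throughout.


The answer is -2*atan(y**2 - 2).
Step 1. Substitute u = y**2 - 2, turning ∫(-4*y/((y**2 - 2)**2 + 1)) dy into ∫(-2/(u**2 + 1)) du: now ∫(-2/(u**2 + 1)) du.
Step 2. Evaluate the standard form: now -2*atan(u).
Step 3. Substitute back u = y**2 - 2: now -2*atan(y**2 - 2).
Answer: -2*atan(y**2 - 2).


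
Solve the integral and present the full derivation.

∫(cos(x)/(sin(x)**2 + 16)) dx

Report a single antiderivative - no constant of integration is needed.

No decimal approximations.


Step 1. Substitute u = sin(x), turning ∫(cos(x)/(sin(x)**2 + 16)) dx into ∫(1/(u**2 + 16)) du: now ∫(1/(u**2 + 16)) du.
Step 2. Evaluate the standard form: now atan(u/4)/4.
Step 3. Substitute back u = sin(x): now atan(sin(x)/4)/4.
Answer: atan(sin(x)/4)/4.


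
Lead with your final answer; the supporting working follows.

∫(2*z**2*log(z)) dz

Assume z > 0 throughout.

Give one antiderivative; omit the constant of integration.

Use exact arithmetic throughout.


The answer is 2*z**3*log(z)/3 - 2*z**3/9.
Step 1. Integrate ∫(2*z**2*log(z)) dz by parts with u = log(z), dv = (2*z**2) dz, so v = 2*z**3/3 [assuming z > 0]: now 2*z**3*log(z)/3 + ∫(-2*z**2/3) dz.
Step 2. Evaluate the standard form: now 2*z**3*log(z)/3 - 2*z**3/9.
Answer: 2*z**3*log(z)/3 - 2*z**3/9.


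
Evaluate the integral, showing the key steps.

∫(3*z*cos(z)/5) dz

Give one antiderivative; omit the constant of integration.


Step 1. Integrate ∫(3*z*cos(z)/5) dz by parts with u = z, dv = (3*cos(z)/5) dz, so v = 3*sin(z)/5: now 3*z*sin(z)/5 + ∫(-3*sin(z)/5) dz.
Step 2. Evaluate the standard form: now 3*z*sin(z)/5 + 3*cos(z)/5.
Answer: 3*z*sin(z)/5 + 3*cos(z)/5.


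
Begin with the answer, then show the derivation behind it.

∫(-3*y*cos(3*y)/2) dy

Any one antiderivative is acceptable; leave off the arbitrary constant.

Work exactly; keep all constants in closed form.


The answer is -y*sin(3*y)/2 - cos(3*y)/6.
Step 1. Integrate ∫(-3*y*cos(3*y)/2) dy by parts with u = y, dv = (-3*cos(3*y)/2) dy, so v = -sin(3*y)/2: now -y*sin(3*y)/2 + ∫(sin(3*y)/2) dy.
Step 2. Evaluate the standard form: now -y*sin(3*y)/2 - cos(3*y)/6.
Answer: -y*sin(3*y)/2 - cos(3*y)/6.


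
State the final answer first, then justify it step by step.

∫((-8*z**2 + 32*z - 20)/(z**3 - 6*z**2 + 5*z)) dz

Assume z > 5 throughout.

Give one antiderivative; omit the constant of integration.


The answer is -4*log(z) - 3*log(z - 5) - log(z - 1).
Step 1. Decompose ∫((-8*z**2 + 32*z - 20)/(z**3 - 6*z**2 + 5*z)) dz by partial fractions, (-8*z**2 + 32*z - 20)/(z**3 - 6*z**2 + 5*z) = -1/(z - 1) - 3/(z - 5) - 4/z: now ∫(-4/z) dz + ∫(-3/(z - 5)) dz + ∫(-1/(z - 1)) dz.
Step 2. Evaluate the standard form [assuming z > 1]: now -log(z - 1) + ∫(-4/z) dz + ∫(-3/(z - 5)) dz.
Step 3. Evaluate the standard form [assuming z > 0]: now -4*log(z) - log(z - 1) + ∫(-3/(z - 5)) dz.
Step 4. Evaluate the standard form [assuming z > 5]: now -4*log(z) - 3*log(z - 5) - log(z - 1).
Answer: -4*log(z) - 3*log(z - 5) - log(z - 1).


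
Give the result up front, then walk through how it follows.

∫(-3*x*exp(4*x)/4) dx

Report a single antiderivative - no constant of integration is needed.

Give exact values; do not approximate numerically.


The answer is -3*x*exp(4*x)/16 + 3*exp(4*x)/64.
Step 1. Integrate ∫(-3*x*exp(4*x)/4) dx by parts with u = x, dv = (-3*exp(4*x)/4) dx, so v = -3*exp(4*x)/16: now -3*x*exp(4*x)/16 + ∫(3*exp(4*x)/16) dx.
Step 2. Evaluate the standard form: now -3*x*exp(4*x)/16 + 3*exp(4*x)/64.
Answer: -3*x*exp(4*x)/16 + 3*exp(4*x)/64.


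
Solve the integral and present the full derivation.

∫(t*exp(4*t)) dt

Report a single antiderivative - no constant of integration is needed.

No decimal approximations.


Step 1. Integrate ∫(t*exp(4*t)) dt by parts with u = t, dv = (exp(4*t)) dt, so v = exp(4*t)/4: now t*exp(4*t)/4 + ∫(-exp(4*t)/4) dt.
Step 2. Evaluate the standard form: now t*exp(4*t)/4 - exp(4*t)/16.
Answer: t*exp(4*t)/4 - exp(4*t)/16.


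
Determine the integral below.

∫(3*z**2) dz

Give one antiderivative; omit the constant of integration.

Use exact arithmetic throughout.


Answer: z**3.


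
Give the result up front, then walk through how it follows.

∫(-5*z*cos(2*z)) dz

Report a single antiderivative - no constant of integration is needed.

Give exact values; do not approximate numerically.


The answer is -5*z*sin(2*z)/2 - 5*cos(2*z)/4.
Step 1. Integrate ∫(-5*z*cos(2*z)) dz by parts with u = z, dv = (-5*cos(2*z)) dz, so v = -5*sin(2*z)/2: now -5*z*sin(2*z)/2 + ∫(5*sin(2*z)/2) dz.
Step 2. Evaluate the standard form: now -5*z*sin(2*z)/2 - 5*cos(2*z)/4.
Answer: -5*z*sin(2*z)/2 - 5*cos(2*z)/4.


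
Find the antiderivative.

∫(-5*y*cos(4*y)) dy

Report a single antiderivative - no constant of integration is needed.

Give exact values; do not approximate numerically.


Answer: -5*y*sin(4*y)/4 - 5*cos(4*y)/16.


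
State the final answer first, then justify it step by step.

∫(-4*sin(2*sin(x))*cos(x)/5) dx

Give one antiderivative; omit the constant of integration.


The answer is 2*cos(2*sin(x))/5.
Step 1. Substitute u = sin(x), turning ∫(-4*sin(2*sin(x))*cos(x)/5) dx into ∫(-4*sin(2*u)/5) du: now ∫(-4*sin(2*u)/5) du.
Step 2. Evaluate the standard form: now 2*cos(2*u)/5.
Step 3. Substitute back u = sin(x): now 2*cos(2*sin(x))/5.
Answer: 2*cos(2*sin(x))/5.


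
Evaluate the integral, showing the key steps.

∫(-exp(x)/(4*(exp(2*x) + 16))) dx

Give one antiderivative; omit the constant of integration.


Step 1. Substitute u = exp(x), turning ∫(-exp(x)/(4*(exp(2*x) + 16))) dx into ∫(-1/(4*(u**2 + 16))) du: now ∫(-1/(4*(u**2 + 16))) du.
Step 2. Evaluate the standard form: now -atan(u/4)/16.
Step 3. Substitute back u = exp(x): now -atan(exp(x)/4)/16.
Answer: -atan(exp(x)/4)/16.


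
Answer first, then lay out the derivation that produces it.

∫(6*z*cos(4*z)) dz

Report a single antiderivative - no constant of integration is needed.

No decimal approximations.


The answer is 3*z*sin(4*z)/2 + 3*cos(4*z)/8.
Step 1. Integrate ∫(6*z*cos(4*z)) dz by parts with u = z, dv = (6*cos(4*z)) dz, so v = 3*sin(4*z)/2: now 3*z*sin(4*z)/2 + ∫(-3*sin(4*z)/2) dz.
Step 2. Evaluate the standard form: now 3*z*sin(4*z)/2 + 3*cos(4*z)/8.
Answer: 3*z*sin(4*z)/2 + 3*cos(4*z)/8.


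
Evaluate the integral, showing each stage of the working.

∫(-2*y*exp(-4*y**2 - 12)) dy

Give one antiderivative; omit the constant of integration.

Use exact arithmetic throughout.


Step 1. Substitute u = y**2 + 3, turning ∫(-2*y*exp(-4*y**2 - 12)) dy into ∫(-exp(-4*u)) du: now ∫(-exp(-4*u)) du.
Step 2. Evaluate the standard form: now exp(-4*u)/4.
Step 3. Substitute back u = y**2 + 3: now exp(-4*y**2 - 12)/4.
Answer: exp(-4*y**2 - 12)/4.


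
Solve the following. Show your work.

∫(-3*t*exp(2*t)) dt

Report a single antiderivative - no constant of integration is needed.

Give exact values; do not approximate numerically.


Step 1. Integrate ∫(-3*t*exp(2*t)) dt by parts with u = t, dv = (-3*exp(2*t)) dt, so v = -3*exp(2*t)/2: now -3*t*exp(2*t)/2 + ∫(3*exp(2*t)/2) dt.
Step 2. Evaluate the standard form: now -3*t*exp(2*t)/2 + 3*exp(2*t)/4.
Answer: -3*t*exp(2*t)/2 + 3*exp(2*t)/4.


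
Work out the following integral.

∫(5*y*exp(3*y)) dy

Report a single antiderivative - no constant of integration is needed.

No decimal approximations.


Answer: 5*y*exp(3*y)/3 - 5*exp(3*y)/9.


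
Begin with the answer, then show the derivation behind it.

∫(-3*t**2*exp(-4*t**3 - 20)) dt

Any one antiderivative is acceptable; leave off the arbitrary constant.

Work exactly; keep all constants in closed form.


The answer is exp(-4*t**3 - 20)/4.
Step 1. Substitute u = t**3 + 5, turning ∫(-3*t**2*exp(-4*t**3 - 20)) dt into ∫(-exp(-4*u)) du: now ∫(-exp(-4*u)) du.
Step 2. Evaluate the standard form: now exp(-4*u)/4.
Step 3. Substitute back u = t**3 + 5: now exp(-4*t**3 - 20)/4.
Answer: exp(-4*t**3 - 20)/4.


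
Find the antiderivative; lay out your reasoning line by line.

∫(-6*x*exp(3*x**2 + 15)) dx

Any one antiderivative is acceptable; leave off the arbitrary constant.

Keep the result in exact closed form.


Step 1. Substitute u = x**2 + 5, turning ∫(-6*x*exp(3*x**2 + 15)) dx into ∫(-3*exp(3*u)) du: now ∫(-3*exp(3*u)) du.
Step 2. Evaluate the standard form: now -exp(3*u).
Step 3. Substitute back u = x**2 + 5: now -exp(3*x**2 + 15).
Answer: -exp(3*x**2 + 15).


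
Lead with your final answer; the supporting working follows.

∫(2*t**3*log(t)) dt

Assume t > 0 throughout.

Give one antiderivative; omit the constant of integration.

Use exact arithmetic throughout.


The answer is t**4*log(t)/2 - t**4/8.
Step 1. Integrate ∫(2*t**3*log(t)) dt by parts with u = log(t), dv = (2*t**3) dt, so v = t**4/2 [assuming t > 0]: now t**4*log(t)/2 + ∫(-t**3/2) dt.
Step 2. Evaluate the standard form: now t**4*log(t)/2 - t**4/8.
Answer: t**4*log(t)/2 - t**4/8.


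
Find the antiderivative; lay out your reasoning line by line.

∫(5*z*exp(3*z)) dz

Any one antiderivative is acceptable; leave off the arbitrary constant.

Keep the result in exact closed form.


Step 1. Integrate ∫(5*z*exp(3*z)) dz by parts with u = z, dv = (5*exp(3*z)) dz, so v = 5*exp(3*z)/3: now 5*z*exp(3*z)/3 + ∫(-5*exp(3*z)/3) dz.
Step 2. Evaluate the standard form: now 5*z*exp(3*z)/3 - 5*exp(3*z)/9.
Answer: 5*z*exp(3*z)/3 - 5*exp(3*z)/9.


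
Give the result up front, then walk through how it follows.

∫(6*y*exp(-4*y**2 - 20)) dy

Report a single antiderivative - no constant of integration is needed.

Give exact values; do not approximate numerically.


The answer is -3*exp(-4*y**2 - 20)/4.
Step 1. Substitute u = y**2 + 5, turning ∫(6*y*exp(-4*y**2 - 20)) dy into ∫(3*exp(-4*u)) du: now ∫(3*exp(-4*u)) du.
Step 2. Evaluate the standard form: now -3*exp(-4*u)/4.
Step 3. Substitute back u = y**2 + 5: now -3*exp(-4*y**2 - 20)/4.
Answer: -3*exp(-4*y**2 - 20)/4.


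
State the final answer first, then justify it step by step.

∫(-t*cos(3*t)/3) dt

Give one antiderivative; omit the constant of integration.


The answer is -t*sin(3*t)/9 - cos(3*t)/27.
Step 1. Integrate ∫(-t*cos(3*t)/3) dt by parts with u = t, dv = (-cos(3*t)/3) dt, so v = -sin(3*t)/9: now -t*sin(3*t)/9 + ∫(sin(3*t)/9) dt.
Step 2. Evaluate the standard form: now -t*sin(3*t)/9 - cos(3*t)/27.
Answer: -t*sin(3*t)/9 - cos(3*t)/27.


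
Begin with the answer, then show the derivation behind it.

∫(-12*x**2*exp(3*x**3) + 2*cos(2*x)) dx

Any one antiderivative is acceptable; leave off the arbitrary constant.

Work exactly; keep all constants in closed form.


The answer is -4*exp(3*x**3)/3 + sin(2*x).
Step 1. Rewrite: now ∫(-12*x**2*exp(3*x**3)) dx + ∫(2*cos(2*x)) dx.
Step 2. Evaluate the standard form: now sin(2*x) + ∫(-12*x**2*exp(3*x**3)) dx.
Step 3. Substitute u = x**3, turning ∫(-12*x**2*exp(3*x**3)) dx into ∫(-4*exp(3*u)) du: now sin(2*x) + ∫(-4*exp(3*u)) du.
Step 4. Evaluate the standard form: now -4*exp(3*u)/3 + sin(2*x).
Step 5. Substitute back u = x**3: now -4*exp(3*x**3)/3 + sin(2*x).
Answer: -4*exp(3*x**3)/3 + sin(2*x).


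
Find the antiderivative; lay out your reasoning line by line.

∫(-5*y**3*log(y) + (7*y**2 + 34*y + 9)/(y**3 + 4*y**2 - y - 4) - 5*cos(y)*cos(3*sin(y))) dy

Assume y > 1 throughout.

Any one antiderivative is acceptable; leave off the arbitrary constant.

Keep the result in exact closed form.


Step 1. Rewrite: now ∫(-5*y**3*log(y)) dy + ∫((7*y**2 + 34*y + 9)/(y**3 + 4*y**2 - y - 4)) dy + ∫(-5*cos(y)*cos(3*sin(y))) dy.
Step 2. Integrate ∫(-5*y**3*log(y)) dy by parts with u = log(y), dv = (-5*y**3) dy, so v = -5*y**4/4 [assuming y > 0]: now -5*y**4*log(y)/4 + ∫(5*y**3/4) dy + ∫((7*y**2 + 34*y + 9)/(y**3 + 4*y**2 - y - 4)) dy + ∫(-5*cos(y)*cos(3*sin(y))) dy.
Step 3. Evaluate the standard form: now -5*y**4*log(y)/4 + 5*y**4/16 + ∫((7*y**2 + 34*y + 9)/(y**3 + 4*y**2 - y - 4)) dy + ∫(-5*cos(y)*cos(3*sin(y))) dy.
Step 4. Substitute u = sin(y), turning ∫(-5*cos(y)*cos(3*sin(y))) dy into ∫(-5*cos(3*u)) du: now -5*y**4*log(y)/4 + 5*y**4/16 + ∫((7*y**2 + 34*y + 9)/(y**3 + 4*y**2 - y - 4)) dy + ∫(-5*cos(3*u)) du.
Step 5. Evaluate the standard form: now -5*y**4*log(y)/4 + 5*y**4/16 - 5*sin(3*u)/3 + ∫((7*y**2 + 34*y + 9)/(y**3 + 4*y**2 - y - 4)) dy.
Step 6. Substitute back u = sin(y): now -5*y**4*log(y)/4 + 5*y**4/16 - 5*sin(3*sin(y))/3 + ∫((7*y**2 + 34*y + 9)/(y**3 + 4*y**2 - y - 4)) dy.
Step 7. Decompose ∫((7*y**2 + 34*y + 9)/(y**3 + 4*y**2 - y - 4)) dy by partial fractions, (7*y**2 + 34*y + 9)/(y**3 + 4*y**2 - y - 4) = -1/(y + 4) + 3/(y + 1) + 5/(y - 1): now -5*y**4*log(y)/4 + 5*y**4/16 - 5*sin(3*sin(y))/3 + ∫(5/(y - 1)) dy + ∫(3/(y + 1)) dy + ∫(-1/(y + 4)) dy.
Step 8. Evaluate the standard form [assuming y > -1]: now -5*y**4*log(y)/4 + 5*y**4/16 + 3*log(y + 1) - 5*sin(3*sin(y))/3 + ∫(5/(y - 1)) dy + ∫(-1/(y + 4)) dy.
Step 9. Evaluate the standard form [assuming y > 1]: now -5*y**4*log(y)/4 + 5*y**4/16 + 5*log(y - 1) + 3*log(y + 1) - 5*sin(3*sin(y))/3 + ∫(-1/(y + 4)) dy.
Step 10. Evaluate the standard form [assuming y > -4]: now -5*y**4*log(y)/4 + 5*y**4/16 + 5*log(y - 1) + 3*log(y + 1) - log(y + 4) - 5*sin(3*sin(y))/3.
Answer: -5*y**4*log(y)/4 + 5*y**4/16 + 5*log(y - 1) + 3*log(y + 1) - log(y + 4) - 5*sin(3*sin(y))/3.


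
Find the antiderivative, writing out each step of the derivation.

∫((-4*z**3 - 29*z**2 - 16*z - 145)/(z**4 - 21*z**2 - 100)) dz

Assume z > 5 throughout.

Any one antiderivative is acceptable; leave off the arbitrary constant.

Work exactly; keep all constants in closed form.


Step 1. Decompose ∫((-4*z**3 - 29*z**2 - 16*z - 145)/(z**4 - 21*z**2 - 100)) dz by partial fractions, (-4*z**3 - 29*z**2 - 16*z - 145)/(z**4 - 21*z**2 - 100) = 1/(z**2 + 4) + 1/(z + 5) - 5/(z - 5): now ∫(-5/(z - 5)) dz + ∫(1/(z + 5)) dz + ∫(1/(z**2 + 4)) dz.
Step 2. Evaluate the standard form [assuming z > 5]: now -5*log(z - 5) + ∫(1/(z + 5)) dz + ∫(1/(z**2 + 4)) dz.
Step 3. Evaluate the standard form [assuming z > -5]: now -5*log(z - 5) + log(z + 5) + ∫(1/(z**2 + 4)) dz.
Step 4. Evaluate the standard form: now -5*log(z - 5) + log(z + 5) + atan(z/2)/2.
Answer: -5*log(z - 5) + log(z + 5) + atan(z/2)/2.


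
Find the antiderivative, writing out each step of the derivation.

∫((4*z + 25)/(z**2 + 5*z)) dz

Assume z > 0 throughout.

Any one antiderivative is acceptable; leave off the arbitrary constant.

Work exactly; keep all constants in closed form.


Step 1. Decompose ∫((4*z + 25)/(z**2 + 5*z)) dz by partial fractions, (4*z + 25)/(z**2 + 5*z) = -1/(z + 5) + 5/z: now ∫(5/z) dz + ∫(-1/(z + 5)) dz.
Step 2. Evaluate the standard form [assuming z > 0]: now 5*log(z) + ∫(-1/(z + 5)) dz.
Step 3. Evaluate the standard form [assuming z > -5]: now 5*log(z) - log(z + 5).
Answer: 5*log(z) - log(z + 5).


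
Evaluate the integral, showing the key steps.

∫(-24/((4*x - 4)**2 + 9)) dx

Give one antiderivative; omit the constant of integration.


Step 1. Substitute u = 4*x - 4, turning ∫(-24/((4*x - 4)**2 + 9)) dx into ∫(-6/(u**2 + 9)) du: now ∫(-6/(u**2 + 9)) du.
Step 2. Evaluate the standard form: now -2*atan(u/3).
Step 3. Substitute back u = 4*x - 4: now -2*atan(4*x/3 - 4/3).
Answer: -2*atan(4*x/3 - 4/3).


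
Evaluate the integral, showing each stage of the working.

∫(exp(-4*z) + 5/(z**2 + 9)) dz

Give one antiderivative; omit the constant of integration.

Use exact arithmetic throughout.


Step 1. Rewrite: now ∫(5/(z**2 + 9)) dz + ∫(exp(-4*z)) dz.
Step 2. Evaluate the standard form: now 5*atan(z/3)/3 + ∫(exp(-4*z)) dz.
Step 3. Evaluate the standard form: now 5*atan(z/3)/3 - exp(-4*z)/4.
Answer: 5*atan(z/3)/3 - exp(-4*z)/4.


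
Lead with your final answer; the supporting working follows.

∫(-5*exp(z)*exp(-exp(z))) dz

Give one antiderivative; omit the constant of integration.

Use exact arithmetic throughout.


The answer is 5*exp(-exp(z)).
Step 1. Substitute u = exp(z), turning ∫(-5*exp(z)*exp(-exp(z))) dz into ∫(-5*exp(-u)) du: now ∫(-5*exp(-u)) du.
Step 2. Evaluate the standard form: now 5*exp(-u).
Step 3. Substitute back u = exp(z): now 5*exp(-exp(z)).
Answer: 5*exp(-exp(z)).


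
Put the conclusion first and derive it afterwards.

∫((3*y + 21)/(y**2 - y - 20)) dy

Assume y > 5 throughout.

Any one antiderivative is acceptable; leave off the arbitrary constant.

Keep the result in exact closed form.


The answer is 4*log(y - 5) - log(y + 4).
Step 1. Decompose ∫((3*y + 21)/(y**2 - y - 20)) dy by partial fractions, (3*y + 21)/(y**2 - y - 20) = -1/(y + 4) + 4/(y - 5): now ∫(4/(y - 5)) dy + ∫(-1/(y + 4)) dy.
Step 2. Evaluate the standard form [assuming y > 5]: now 4*log(y - 5) + ∫(-1/(y + 4)) dy.
Step 3. Evaluate the standard form [assuming y > -4]: now 4*log(y - 5) - log(y + 4).
Answer: 4*log(y - 5) - log(y + 4).


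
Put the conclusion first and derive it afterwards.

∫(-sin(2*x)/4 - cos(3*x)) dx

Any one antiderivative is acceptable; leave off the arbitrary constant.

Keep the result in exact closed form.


The answer is -sin(3*x)/3 + cos(2*x)/8.
Step 1. Rewrite: now ∫(-sin(2*x)/4) dx + ∫(-cos(3*x)) dx.
Step 2. Evaluate the standard form: now -sin(3*x)/3 + ∫(-sin(2*x)/4) dx.
Step 3. Evaluate the standard form: now -sin(3*x)/3 + cos(2*x)/8.
Answer: -sin(3*x)/3 + cos(2*x)/8.


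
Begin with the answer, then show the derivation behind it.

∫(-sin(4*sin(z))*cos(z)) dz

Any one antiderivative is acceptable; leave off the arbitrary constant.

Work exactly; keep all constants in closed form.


The answer is cos(4*sin(z))/4.
Step 1. Substitute u = sin(z), turning ∫(-sin(4*sin(z))*cos(z)) dz into ∫(-sin(4*u)) du: now ∫(-sin(4*u)) du.
Step 2. Evaluate the standard form: now cos(4*u)/4.
Step 3. Substitute back u = sin(z): now cos(4*sin(z))/4.
Answer: cos(4*sin(z))/4.


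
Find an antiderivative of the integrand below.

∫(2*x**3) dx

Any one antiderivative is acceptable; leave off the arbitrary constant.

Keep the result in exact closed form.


Answer: x**4/2.


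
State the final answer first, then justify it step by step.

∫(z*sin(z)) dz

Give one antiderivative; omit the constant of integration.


The answer is -z*cos(z) + sin(z).
Step 1. Integrate ∫(z*sin(z)) dz by parts with u = z, dv = (sin(z)) dz, so v = -cos(z): now -z*cos(z) + ∫(cos(z)) dz.
Step 2. Evaluate the standard form: now -z*cos(z) + sin(z).
Answer: -z*cos(z) + sin(z).


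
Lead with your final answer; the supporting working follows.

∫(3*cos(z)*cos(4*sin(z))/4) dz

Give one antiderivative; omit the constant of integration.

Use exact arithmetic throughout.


The answer is 3*sin(4*sin(z))/16.
Step 1. Substitute u = sin(z), turning ∫(3*cos(z)*cos(4*sin(z))/4) dz into ∫(3*cos(4*u)/4) du: now ∫(3*cos(4*u)/4) du.
Step 2. Evaluate the standard form: now 3*sin(4*u)/16.
Step 3. Substitute back u = sin(z): now 3*sin(4*sin(z))/16.
Answer: 3*sin(4*sin(z))/16.


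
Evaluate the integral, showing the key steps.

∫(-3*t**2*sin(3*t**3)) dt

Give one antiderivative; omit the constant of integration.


Step 1. Substitute u = t**3, turning ∫(-3*t**2*sin(3*t**3)) dt into ∫(-sin(3*u)) du: now ∫(-sin(3*u)) du.
Step 2. Evaluate the standard form: now cos(3*u)/3.
Step 3. Substitute back u = t**3: now cos(3*t**3)/3.
Answer: cos(3*t**3)/3.


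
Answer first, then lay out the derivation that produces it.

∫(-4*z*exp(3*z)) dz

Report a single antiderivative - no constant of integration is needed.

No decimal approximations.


The answer is -4*z*exp(3*z)/3 + 4*exp(3*z)/9.
Step 1. Integrate ∫(-4*z*exp(3*z)) dz by parts with u = z, dv = (-4*exp(3*z)) dz, so v = -4*exp(3*z)/3: now -4*z*exp(3*z)/3 + ∫(4*exp(3*z)/3) dz.
Step 2. Evaluate the standard form: now -4*z*exp(3*z)/3 + 4*exp(3*z)/9.
Answer: -4*z*exp(3*z)/3 + 4*exp(3*z)/9.


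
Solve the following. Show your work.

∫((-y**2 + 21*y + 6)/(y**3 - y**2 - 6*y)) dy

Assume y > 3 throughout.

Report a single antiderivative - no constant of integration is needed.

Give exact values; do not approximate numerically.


Step 1. Decompose ∫((-y**2 + 21*y + 6)/(y**3 - y**2 - 6*y)) dy by partial fractions, (-y**2 + 21*y + 6)/(y**3 - y**2 - 6*y) = -4/(y + 2) + 4/(y - 3) - 1/y: now ∫(-1/y) dy + ∫(4/(y - 3)) dy + ∫(-4/(y + 2)) dy.
Step 2. Evaluate the standard form [assuming y > 0]: now -log(y) + ∫(4/(y - 3)) dy + ∫(-4/(y + 2)) dy.
Step 3. Evaluate the standard form [assuming y > -2]: now -log(y) - 4*log(y + 2) + ∫(4/(y - 3)) dy.
Step 4. Evaluate the standard form [assuming y > 3]: now -log(y) + 4*log(y - 3) - 4*log(y + 2).
Answer: -log(y) + 4*log(y - 3) - 4*log(y + 2).


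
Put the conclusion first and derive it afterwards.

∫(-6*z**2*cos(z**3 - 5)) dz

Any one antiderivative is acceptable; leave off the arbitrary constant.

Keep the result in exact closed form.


The answer is -2*sin(z**3 - 5).
Step 1. Substitute u = z**3 - 5, turning ∫(-6*z**2*cos(z**3 - 5)) dz into ∫(-2*cos(u)) du: now ∫(-2*cos(u)) du.
Step 2. Evaluate the standard form: now -2*sin(u).
Step 3. Substitute back u = z**3 - 5: now -2*sin(z**3 - 5).
Answer: -2*sin(z**3 - 5).


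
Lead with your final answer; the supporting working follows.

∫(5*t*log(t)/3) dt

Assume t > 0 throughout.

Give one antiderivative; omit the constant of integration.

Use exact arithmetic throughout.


The answer is 5*t**2*log(t)/6 - 5*t**2/12.
Step 1. Integrate ∫(5*t*log(t)/3) dt by parts with u = log(t), dv = (5*t/3) dt, so v = 5*t**2/6 [assuming t > 0]: now 5*t**2*log(t)/6 + ∫(-5*t/6) dt.
Step 2. Evaluate the standard form: now 5*t**2*log(t)/6 - 5*t**2/12.
Answer: 5*t**2*log(t)/6 - 5*t**2/12.


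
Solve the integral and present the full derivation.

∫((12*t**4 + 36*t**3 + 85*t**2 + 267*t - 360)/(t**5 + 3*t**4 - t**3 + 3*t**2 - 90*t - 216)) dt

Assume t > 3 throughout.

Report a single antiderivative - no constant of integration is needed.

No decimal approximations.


Step 1. Decompose ∫((12*t**4 + 36*t**3 + 85*t**2 + 267*t - 360)/(t**5 + 3*t**4 - t**3 + 3*t**2 - 90*t - 216)) dt by partial fractions, (12*t**4 + 36*t**3 + 85*t**2 + 267*t - 360)/(t**5 + 3*t**4 - t**3 + 3*t**2 - 90*t - 216) = 3/(t**2 + 9) + 2/(t + 4) + 5/(t + 2) + 5/(t - 3): now ∫(5/(t - 3)) dt + ∫(5/(t + 2)) dt + ∫(2/(t + 4)) dt + ∫(3/(t**2 + 9)) dt.
Step 2. Evaluate the standard form [assuming t > 3]: now 5*log(t - 3) + ∫(5/(t + 2)) dt + ∫(2/(t + 4)) dt + ∫(3/(t**2 + 9)) dt.
Step 3. Evaluate the standard form [assuming t > -4]: now 5*log(t - 3) + 2*log(t + 4) + ∫(5/(t + 2)) dt + ∫(3/(t**2 + 9)) dt.
Step 4. Evaluate the standard form [assuming t > -2]: now 5*log(t - 3) + 5*log(t + 2) + 2*log(t + 4) + ∫(3/(t**2 + 9)) dt.
Step 5. Evaluate the standard form: now 5*log(t - 3) + 5*log(t + 2) + 2*log(t + 4) + atan(t/3).
Answer: 5*log(t - 3) + 5*log(t + 2) + 2*log(t + 4) + atan(t/3).


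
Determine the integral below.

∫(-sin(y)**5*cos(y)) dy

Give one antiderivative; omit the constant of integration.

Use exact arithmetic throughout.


Answer: -sin(y)**6/6.


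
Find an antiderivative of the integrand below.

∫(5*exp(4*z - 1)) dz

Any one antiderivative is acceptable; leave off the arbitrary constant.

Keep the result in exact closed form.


Answer: 5*exp(4*z - 1)/4.


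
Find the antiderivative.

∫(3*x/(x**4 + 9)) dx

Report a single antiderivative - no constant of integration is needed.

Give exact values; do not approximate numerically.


Answer: atan(x**2/3)/2.


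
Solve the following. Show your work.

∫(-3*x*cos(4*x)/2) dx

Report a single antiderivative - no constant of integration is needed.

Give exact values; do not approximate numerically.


Step 1. Integrate ∫(-3*x*cos(4*x)/2) dx by parts with u = x, dv = (-3*cos(4*x)/2) dx, so v = -3*sin(4*x)/8: now -3*x*sin(4*x)/8 + ∫(3*sin(4*x)/8) dx.
Step 2. Evaluate the standard form: now -3*x*sin(4*x)/8 - 3*cos(4*x)/32.
Answer: -3*x*sin(4*x)/8 - 3*cos(4*x)/32.


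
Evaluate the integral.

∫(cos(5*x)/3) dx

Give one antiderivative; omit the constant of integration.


Answer: sin(5*x)/15.


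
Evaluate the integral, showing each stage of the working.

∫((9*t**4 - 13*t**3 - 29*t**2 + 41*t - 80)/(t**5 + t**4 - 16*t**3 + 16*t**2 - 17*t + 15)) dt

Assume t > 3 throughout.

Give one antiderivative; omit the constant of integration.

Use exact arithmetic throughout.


Step 1. Decompose ∫((9*t**4 - 13*t**3 - 29*t**2 + 41*t - 80)/(t**5 + t**4 - 16*t**3 + 16*t**2 - 17*t + 15)) dt by partial fractions, (9*t**4 - 13*t**3 - 29*t**2 + 41*t - 80)/(t**5 + t**4 - 16*t**3 + 16*t**2 - 17*t + 15) = -3/(t**2 + 1) + 5/(t + 5) + 3/(t - 1) + 1/(t - 3): now ∫(1/(t - 3)) dt + ∫(3/(t - 1)) dt + ∫(5/(t + 5)) dt + ∫(-3/(t**2 + 1)) dt.
Step 2. Evaluate the standard form [assuming t > 1]: now 3*log(t - 1) + ∫(1/(t - 3)) dt + ∫(5/(t + 5)) dt + ∫(-3/(t**2 + 1)) dt.
Step 3. Evaluate the standard form [assuming t > -5]: now 3*log(t - 1) + 5*log(t + 5) + ∫(1/(t - 3)) dt + ∫(-3/(t**2 + 1)) dt.
Step 4. Evaluate the standard form [assuming t > 3]: now log(t - 3) + 3*log(t - 1) + 5*log(t + 5) + ∫(-3/(t**2 + 1)) dt.
Step 5. Evaluate the standard form: now log(t - 3) + 3*log(t - 1) + 5*log(t + 5) - 3*atan(t).
Answer: log(t - 3) + 3*log(t - 1) + 5*log(t + 5) - 3*atan(t).


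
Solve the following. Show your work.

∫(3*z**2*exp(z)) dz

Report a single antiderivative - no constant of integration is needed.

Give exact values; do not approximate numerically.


Step 1. Integrate ∫(3*z**2*exp(z)) dz by parts with u = z**2, dv = (3*exp(z)) dz, so v = 3*exp(z): now 3*z**2*exp(z) + ∫(-6*z*exp(z)) dz.
Step 2. Integrate ∫(-6*z*exp(z)) dz by parts with u = z, dv = (-6*exp(z)) dz, so v = -6*exp(z): now 3*z**2*exp(z) - 6*z*exp(z) + ∫(6*exp(z)) dz.
Step 3. Evaluate the standard form: now 3*z**2*exp(z) - 6*z*exp(z) + 6*exp(z).
Answer: 3*z**2*exp(z) - 6*z*exp(z) + 6*exp(z).


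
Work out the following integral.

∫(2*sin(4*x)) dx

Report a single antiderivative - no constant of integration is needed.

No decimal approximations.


Answer: -cos(4*x)/2.


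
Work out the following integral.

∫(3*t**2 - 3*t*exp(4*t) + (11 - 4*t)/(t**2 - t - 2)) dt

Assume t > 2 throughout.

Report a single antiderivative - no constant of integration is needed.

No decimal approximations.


Answer: t**3 - 3*t*exp(4*t)/4 + 3*exp(4*t)/16 + log(t - 2) - 5*log(t + 1).


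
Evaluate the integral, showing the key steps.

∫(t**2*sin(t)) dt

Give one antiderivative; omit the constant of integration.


Step 1. Integrate ∫(t**2*sin(t)) dt by parts with u = t**2, dv = (sin(t)) dt, so v = -cos(t): now -t**2*cos(t) + ∫(2*t*cos(t)) dt.
Step 2. Integrate ∫(2*t*cos(t)) dt by parts with u = t, dv = (2*cos(t)) dt, so v = 2*sin(t): now -t**2*cos(t) + 2*t*sin(t) + ∫(-2*sin(t)) dt.
Step 3. Evaluate the standard form: now -t**2*cos(t) + 2*t*sin(t) + 2*cos(t).
Answer: -t**2*cos(t) + 2*t*sin(t) + 2*cos(t).


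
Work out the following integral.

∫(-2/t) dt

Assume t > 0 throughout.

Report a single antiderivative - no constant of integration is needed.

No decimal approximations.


Answer: -2*log(t).


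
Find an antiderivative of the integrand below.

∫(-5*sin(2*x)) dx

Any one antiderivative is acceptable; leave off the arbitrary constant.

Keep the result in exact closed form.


Answer: 5*cos(2*x)/2.


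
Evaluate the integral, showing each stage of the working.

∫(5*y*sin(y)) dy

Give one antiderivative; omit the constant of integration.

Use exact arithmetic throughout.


Step 1. Integrate ∫(5*y*sin(y)) dy by parts with u = y, dv = (5*sin(y)) dy, so v = -5*cos(y): now -5*y*cos(y) + ∫(5*cos(y)) dy.
Step 2. Evaluate the standard form: now -5*y*cos(y) + 5*sin(y).
Answer: -5*y*cos(y) + 5*sin(y).


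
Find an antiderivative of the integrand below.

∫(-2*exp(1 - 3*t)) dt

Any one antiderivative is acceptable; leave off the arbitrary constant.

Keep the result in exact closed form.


Answer: 2*exp(1 - 3*t)/3.


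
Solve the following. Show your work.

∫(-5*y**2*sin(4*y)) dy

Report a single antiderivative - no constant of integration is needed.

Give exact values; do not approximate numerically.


Step 1. Integrate ∫(-5*y**2*sin(4*y)) dy by parts with u = y**2, dv = (-5*sin(4*y)) dy, so v = 5*cos(4*y)/4: now 5*y**2*cos(4*y)/4 + ∫(-5*y*cos(4*y)/2) dy.
Step 2. Integrate ∫(-5*y*cos(4*y)/2) dy by parts with u = y, dv = (-5*cos(4*y)/2) dy, so v = -5*sin(4*y)/8: now 5*y**2*cos(4*y)/4 - 5*y*sin(4*y)/8 + ∫(5*sin(4*y)/8) dy.
Step 3. Evaluate the standard form: now 5*y**2*cos(4*y)/4 - 5*y*sin(4*y)/8 - 5*cos(4*y)/32.
Answer: 5*y**2*cos(4*y)/4 - 5*y*sin(4*y)/8 - 5*cos(4*y)/32.


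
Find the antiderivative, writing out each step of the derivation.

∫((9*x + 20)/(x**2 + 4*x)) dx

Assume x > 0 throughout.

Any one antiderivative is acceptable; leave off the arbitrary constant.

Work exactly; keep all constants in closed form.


Step 1. Decompose ∫((9*x + 20)/(x**2 + 4*x)) dx by partial fractions, (9*x + 20)/(x**2 + 4*x) = 4/(x + 4) + 5/x: now ∫(5/x) dx + ∫(4/(x + 4)) dx.
Step 2. Evaluate the standard form [assuming x > -4]: now 4*log(x + 4) + ∫(5/x) dx.
Step 3. Evaluate the standard form [assuming x > 0]: now 5*log(x) + 4*log(x + 4).
Answer: 5*log(x) + 4*log(x + 4).


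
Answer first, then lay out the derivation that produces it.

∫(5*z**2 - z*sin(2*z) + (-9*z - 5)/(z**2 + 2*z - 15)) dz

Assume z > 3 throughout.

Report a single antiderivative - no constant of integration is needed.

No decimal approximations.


The answer is 5*z**3/3 + z*cos(2*z)/2 - 4*log(z - 3) - 5*log(z + 5) - sin(2*z)/4.
Step 1. Rewrite: now ∫(5*z**2) dz + ∫(-z*sin(2*z)) dz + ∫((-9*z - 5)/(z**2 + 2*z - 15)) dz.
Step 2. Evaluate the standard form: now 5*z**3/3 + ∫(-z*sin(2*z)) dz + ∫((-9*z - 5)/(z**2 + 2*z - 15)) dz.
Step 3. Integrate ∫(-z*sin(2*z)) dz by parts with u = z, dv = (-sin(2*z)) dz, so v = cos(2*z)/2: now 5*z**3/3 + z*cos(2*z)/2 + ∫((-9*z - 5)/(z**2 + 2*z - 15)) dz + ∫(-cos(2*z)/2) dz.
Step 4. Evaluate the standard form: now 5*z**3/3 + z*cos(2*z)/2 - sin(2*z)/4 + ∫((-9*z - 5)/(z**2 + 2*z - 15)) dz.
Step 5. Decompose ∫((-9*z - 5)/(z**2 + 2*z - 15)) dz by partial fractions, (-9*z - 5)/(z**2 + 2*z - 15) = -5/(z + 5) - 4/(z - 3): now 5*z**3/3 + z*cos(2*z)/2 - sin(2*z)/4 + ∫(-4/(z - 3)) dz + ∫(-5/(z + 5)) dz.
Step 6. Evaluate the standard form [assuming z > 3]: now 5*z**3/3 + z*cos(2*z)/2 - 4*log(z - 3) - sin(2*z)/4 + ∫(-5/(z + 5)) dz.
Step 7. Evaluate the standard form [assuming z > -5]: now 5*z**3/3 + z*cos(2*z)/2 - 4*log(z - 3) - 5*log(z + 5) - sin(2*z)/4.
Answer: 5*z**3/3 + z*cos(2*z)/2 - 4*log(z - 3) - 5*log(z + 5) - sin(2*z)/4.


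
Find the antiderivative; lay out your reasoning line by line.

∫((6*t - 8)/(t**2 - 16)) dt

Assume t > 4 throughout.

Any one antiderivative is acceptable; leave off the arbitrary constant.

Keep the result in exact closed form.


Step 1. Decompose ∫((6*t - 8)/(t**2 - 16)) dt by partial fractions, (6*t - 8)/(t**2 - 16) = 4/(t + 4) + 2/(t - 4): now ∫(2/(t - 4)) dt + ∫(4/(t + 4)) dt.
Step 2. Evaluate the standard form [assuming t > -4]: now 4*log(t + 4) + ∫(2/(t - 4)) dt.
Step 3. Evaluate the standard form [assuming t > 4]: now 2*log(t - 4) + 4*log(t + 4).
Answer: 2*log(t - 4) + 4*log(t + 4).


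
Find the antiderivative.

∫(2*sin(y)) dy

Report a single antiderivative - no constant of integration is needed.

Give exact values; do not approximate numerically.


Answer: -2*cos(y).


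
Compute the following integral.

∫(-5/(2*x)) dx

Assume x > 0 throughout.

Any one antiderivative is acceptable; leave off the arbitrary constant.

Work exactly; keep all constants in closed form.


Answer: -5*log(x)/2.


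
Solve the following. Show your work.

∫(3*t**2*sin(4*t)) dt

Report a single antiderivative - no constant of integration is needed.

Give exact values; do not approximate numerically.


Step 1. Integrate ∫(3*t**2*sin(4*t)) dt by parts with u = t**2, dv = (3*sin(4*t)) dt, so v = -3*cos(4*t)/4: now -3*t**2*cos(4*t)/4 + ∫(3*t*cos(4*t)/2) dt.
Step 2. Integrate ∫(3*t*cos(4*t)/2) dt by parts with u = t, dv = (3*cos(4*t)/2) dt, so v = 3*sin(4*t)/8: now -3*t**2*cos(4*t)/4 + 3*t*sin(4*t)/8 + ∫(-3*sin(4*t)/8) dt.
Step 3. Evaluate the standard form: now -3*t**2*cos(4*t)/4 + 3*t*sin(4*t)/8 + 3*cos(4*t)/32.
Answer: -3*t**2*cos(4*t)/4 + 3*t*sin(4*t)/8 + 3*cos(4*t)/32.


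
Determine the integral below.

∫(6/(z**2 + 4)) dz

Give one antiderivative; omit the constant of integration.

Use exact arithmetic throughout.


Answer: 3*atan(z/2).


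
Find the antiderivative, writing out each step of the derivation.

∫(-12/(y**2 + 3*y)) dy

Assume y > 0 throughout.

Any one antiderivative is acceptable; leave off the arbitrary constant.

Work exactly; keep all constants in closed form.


Step 1. Decompose ∫(-12/(y**2 + 3*y)) dy by partial fractions, -12/(y**2 + 3*y) = 4/(y + 3) - 4/y: now ∫(-4/y) dy + ∫(4/(y + 3)) dy.
Step 2. Evaluate the standard form [assuming y > -3]: now 4*log(y + 3) + ∫(-4/y) dy.
Step 3. Evaluate the standard form [assuming y > 0]: now -4*log(y) + 4*log(y + 3).
Answer: -4*log(y) + 4*log(y + 3).


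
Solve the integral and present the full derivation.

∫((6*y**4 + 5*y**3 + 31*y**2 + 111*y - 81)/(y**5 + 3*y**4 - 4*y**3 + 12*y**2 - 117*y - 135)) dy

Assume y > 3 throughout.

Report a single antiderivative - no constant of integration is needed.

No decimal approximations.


Step 1. Decompose ∫((6*y**4 + 5*y**3 + 31*y**2 + 111*y - 81)/(y**5 + 3*y**4 - 4*y**3 + 12*y**2 - 117*y - 135)) dy by partial fractions, (6*y**4 + 5*y**3 + 31*y**2 + 111*y - 81)/(y**5 + 3*y**4 - 4*y**3 + 12*y**2 - 117*y - 135) = -3/(y**2 + 9) + 3/(y + 5) + 1/(y + 1) + 2/(y - 3): now ∫(2/(y - 3)) dy + ∫(1/(y + 1)) dy + ∫(3/(y + 5)) dy + ∫(-3/(y**2 + 9)) dy.
Step 2. Evaluate the standard form [assuming y > 3]: now 2*log(y - 3) + ∫(1/(y + 1)) dy + ∫(3/(y + 5)) dy + ∫(-3/(y**2 + 9)) dy.
Step 3. Evaluate the standard form [assuming y > -5]: now 2*log(y - 3) + 3*log(y + 5) + ∫(1/(y + 1)) dy + ∫(-3/(y**2 + 9)) dy.
Step 4. Evaluate the standard form [assuming y > -1]: now 2*log(y - 3) + log(y + 1) + 3*log(y + 5) + ∫(-3/(y**2 + 9)) dy.
Step 5. Evaluate the standard form: now 2*log(y - 3) + log(y + 1) + 3*log(y + 5) - atan(y/3).
Answer: 2*log(y - 3) + log(y + 1) + 3*log(y + 5) - atan(y/3).


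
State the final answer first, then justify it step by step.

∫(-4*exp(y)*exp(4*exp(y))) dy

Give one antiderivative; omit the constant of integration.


The answer is -exp(4*exp(y)).
Step 1. Substitute u = exp(y), turning ∫(-4*exp(y)*exp(4*exp(y))) dy into ∫(-4*exp(4*u)) du: now ∫(-4*exp(4*u)) du.
Step 2. Evaluate the standard form: now -exp(4*u).
Step 3. Substitute back u = exp(y): now -exp(4*exp(y)).
Answer: -exp(4*exp(y)).


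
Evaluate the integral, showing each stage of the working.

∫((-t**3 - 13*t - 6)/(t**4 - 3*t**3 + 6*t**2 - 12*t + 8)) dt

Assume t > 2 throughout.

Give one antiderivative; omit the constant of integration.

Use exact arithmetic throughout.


Step 1. Decompose ∫((-t**3 - 13*t - 6)/(t**4 - 3*t**3 + 6*t**2 - 12*t + 8)) dt by partial fractions, (-t**3 - 13*t - 6)/(t**4 - 3*t**3 + 6*t**2 - 12*t + 8) = 3/(t**2 + 4) + 4/(t - 1) - 5/(t - 2): now ∫(-5/(t - 2)) dt + ∫(4/(t - 1)) dt + ∫(3/(t**2 + 4)) dt.
Step 2. Evaluate the standard form [assuming t > 1]: now 4*log(t - 1) + ∫(-5/(t - 2)) dt + ∫(3/(t**2 + 4)) dt.
Step 3. Evaluate the standard form [assuming t > 2]: now -5*log(t - 2) + 4*log(t - 1) + ∫(3/(t**2 + 4)) dt.
Step 4. Evaluate the standard form: now -5*log(t - 2) + 4*log(t - 1) + 3*atan(t/2)/2.
Answer: -5*log(t - 2) + 4*log(t - 1) + 3*atan(t/2)/2.
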